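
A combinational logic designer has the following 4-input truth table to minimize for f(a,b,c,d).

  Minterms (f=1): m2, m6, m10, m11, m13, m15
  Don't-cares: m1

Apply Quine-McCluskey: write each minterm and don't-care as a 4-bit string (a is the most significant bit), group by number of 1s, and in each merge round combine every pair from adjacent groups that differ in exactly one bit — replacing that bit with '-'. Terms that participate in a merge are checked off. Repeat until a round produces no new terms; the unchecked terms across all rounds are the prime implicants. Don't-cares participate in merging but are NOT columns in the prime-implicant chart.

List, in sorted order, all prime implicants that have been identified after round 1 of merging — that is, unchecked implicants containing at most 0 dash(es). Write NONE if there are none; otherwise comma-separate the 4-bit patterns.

[col 0] 0001, 0010*, 0110*, 1010*, 1011*, 1101*, 1111*
[col 1] -010, 0-10, 1-11, 101-, 11-1
Prime implicants: -010, 0-10, 0001, 1-11, 101-, 11-1

0001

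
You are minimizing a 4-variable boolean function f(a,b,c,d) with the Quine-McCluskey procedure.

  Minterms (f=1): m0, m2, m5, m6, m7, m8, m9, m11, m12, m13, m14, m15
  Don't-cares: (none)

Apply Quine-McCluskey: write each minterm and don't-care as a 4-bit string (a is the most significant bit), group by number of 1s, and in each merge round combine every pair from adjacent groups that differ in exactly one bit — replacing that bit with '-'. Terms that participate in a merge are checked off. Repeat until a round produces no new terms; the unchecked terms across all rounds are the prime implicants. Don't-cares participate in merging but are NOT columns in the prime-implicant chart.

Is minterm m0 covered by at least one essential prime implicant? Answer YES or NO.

Round 0: 0000✓ 0010✓ 0101✓ 0110✓ 0111✓ 1000✓ 1001✓ 1011✓ 1100✓ 1101✓ 1110✓ 1111✓
Round 1: -000 -101✓ -110✓ -111✓ 0-10 00-0 01-1✓ 011-✓ 1-00✓ 1-01✓ 1-11✓ 10-1✓ 100-✓ 11-0✓ 11-1✓ 110-✓ 111-✓
Round 2: -1-1 -11- 1--1 1-0- 11--
PIs = {-000, -1-1, -11-, 0-10, 00-0, 1--1, 1-0-, 11--}
Coverage chart:
  m0: -000,00-0
  m2: 0-10,00-0
  m5: -1-1 ←essential
  m6: -11-,0-10
  m7: -1-1,-11-
  m8: -000,1-0-
  m9: 1--1,1-0-
  m11: 1--1 ←essential
  m12: 1-0-,11--
  m13: -1-1,1--1,1-0-,11--
  m14: -11-,11--
  m15: -1-1,-11-,1--1,11--
Essential: -1-1, 1--1

NO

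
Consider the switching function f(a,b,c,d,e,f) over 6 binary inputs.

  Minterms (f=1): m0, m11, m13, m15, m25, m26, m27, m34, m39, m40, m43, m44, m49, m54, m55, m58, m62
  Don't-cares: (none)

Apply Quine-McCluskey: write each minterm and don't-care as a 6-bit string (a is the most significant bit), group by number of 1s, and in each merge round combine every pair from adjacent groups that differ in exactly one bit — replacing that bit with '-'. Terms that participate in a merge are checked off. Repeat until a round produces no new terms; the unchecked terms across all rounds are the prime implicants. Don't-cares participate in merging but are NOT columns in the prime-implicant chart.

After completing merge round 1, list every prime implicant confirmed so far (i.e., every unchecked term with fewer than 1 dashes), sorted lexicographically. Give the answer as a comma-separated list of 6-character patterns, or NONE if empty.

000000, 100010, 110001

[col 0] 000000, 001011*, 001101*, 001111*, 011001*, 011010*, 011011*, 100010, 100111*, 101000*, 101011*, 101100*, 110001, 110110*, 110111*, 111010*, 111110*
[col 1] -01011, -11010, 0-1011, 001-11, 0011-1, 0110-1, 01101-, 1-0111, 101-00, 11-110, 11011-, 111-10
Prime implicants: -01011, -11010, 0-1011, 000000, 001-11, 0011-1, 0110-1, 01101-, 1-0111, 100010, 101-00, 11-110, 110001, 11011-, 111-10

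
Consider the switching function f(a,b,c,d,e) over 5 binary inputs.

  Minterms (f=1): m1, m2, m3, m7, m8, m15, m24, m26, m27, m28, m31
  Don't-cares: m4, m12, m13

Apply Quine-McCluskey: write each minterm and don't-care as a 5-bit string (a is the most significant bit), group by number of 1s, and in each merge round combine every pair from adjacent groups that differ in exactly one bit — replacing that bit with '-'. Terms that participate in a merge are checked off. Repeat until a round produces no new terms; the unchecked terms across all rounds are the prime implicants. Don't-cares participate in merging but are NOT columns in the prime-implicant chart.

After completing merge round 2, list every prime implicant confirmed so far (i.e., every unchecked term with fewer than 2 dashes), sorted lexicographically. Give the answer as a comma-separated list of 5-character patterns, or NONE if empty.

size-2^0 implicants → 00001(✓)  00010(✓)  00011(✓)  00100(✓)  00111(✓)  01000(✓)  01100(✓)  01101(✓)  01111(✓)  11000(✓)  11010(✓)  11011(✓)  11100(✓)  11111(✓)
size-2^1 implicants → -1000(✓)  -1100(✓)  -1111  0-100  0-111  00-11  000-1  0001-  01-00(✓)  011-1  0110-  11-00(✓)  11-11  110-0  1101-
size-2^2 implicants → -1-00
Unchecked terms (primes): -1-00, -1111, 0-100, 0-111, 00-11, 000-1, 0001-, 011-1, 0110-, 11-11, 110-0, 1101-

-1111, 0-100, 0-111, 00-11, 000-1, 0001-, 011-1, 0110-, 11-11, 110-0, 1101-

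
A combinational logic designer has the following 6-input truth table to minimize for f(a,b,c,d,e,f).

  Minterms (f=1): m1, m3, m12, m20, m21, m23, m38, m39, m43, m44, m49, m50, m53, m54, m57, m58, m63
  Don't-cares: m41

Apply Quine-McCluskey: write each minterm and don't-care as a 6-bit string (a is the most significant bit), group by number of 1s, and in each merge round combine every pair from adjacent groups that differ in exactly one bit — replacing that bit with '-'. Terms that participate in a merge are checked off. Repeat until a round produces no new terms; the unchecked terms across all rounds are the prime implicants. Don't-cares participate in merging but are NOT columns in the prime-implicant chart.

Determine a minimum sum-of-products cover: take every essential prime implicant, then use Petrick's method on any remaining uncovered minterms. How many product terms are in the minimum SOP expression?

11

[col 0] 000001*, 000011*, 001100*, 010100*, 010101*, 010111*, 100110*, 100111*, 101001*, 101011*, 101100*, 110001*, 110010*, 110101*, 110110*, 111001*, 111010*, 111111
[col 1] -01100, -10101, 0000-1, 0101-1, 01010-, 1-0110, 1-1001, 10011-, 1010-1, 11-001, 11-010, 110-01, 110-10
Prime implicants: -01100, -10101, 0000-1, 0101-1, 01010-, 1-0110, 1-1001, 10011-, 1010-1, 11-001, 11-010, 110-01, 110-10, 111111
PI chart (minterm → PIs covering it):
  1 | 0000-1  (sole → essential)
  3 | 0000-1  (sole → essential)
  12 | -01100  (sole → essential)
  20 | 01010-  (sole → essential)
  21 | -10101,0101-1,01010-
  23 | 0101-1  (sole → essential)
  38 | 1-0110,10011-
  39 | 10011-  (sole → essential)
  43 | 1010-1  (sole → essential)
  44 | -01100  (sole → essential)
  49 | 11-001,110-01
  50 | 11-010,110-10
  53 | -10101,110-01
  54 | 1-0110,110-10
  57 | 1-1001,11-001
  58 | 11-010  (sole → essential)
  63 | 111111  (sole → essential)
Essential prime implicants: -01100, 0000-1, 0101-1, 01010-, 10011-, 1010-1, 11-010, 111111
Petrick residual → -10101, 1-0110, 11-001
Minimum SOP uses 11 PIs: b'cde'f' + bc'de'f + a'b'c'd'f + a'bc'df + a'bc'de' + ac'def' + ab'c'de + ab'cd'f + abd'e'f + abd'ef' + abcdef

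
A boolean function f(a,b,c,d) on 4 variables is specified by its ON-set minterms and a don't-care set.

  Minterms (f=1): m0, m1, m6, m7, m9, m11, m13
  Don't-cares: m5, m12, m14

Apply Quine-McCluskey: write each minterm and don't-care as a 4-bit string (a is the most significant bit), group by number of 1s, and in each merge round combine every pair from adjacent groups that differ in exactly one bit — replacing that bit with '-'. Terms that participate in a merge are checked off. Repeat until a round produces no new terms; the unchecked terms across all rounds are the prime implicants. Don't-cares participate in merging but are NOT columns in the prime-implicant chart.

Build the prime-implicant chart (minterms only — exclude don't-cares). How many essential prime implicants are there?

2

[col 0] 0000*, 0001*, 0101*, 0110*, 0111*, 1001*, 1011*, 1100*, 1101*, 1110*
[col 1] -001*, -101*, -110, 0-01*, 000-, 01-1, 011-, 1-01*, 10-1, 11-0, 110-
[col 2] --01
Prime implicants: --01, -110, 000-, 01-1, 011-, 10-1, 11-0, 110-
PI chart (minterm → PIs covering it):
  0 | 000-  (sole → essential)
  1 | --01,000-
  6 | -110,011-
  7 | 01-1,011-
  9 | --01,10-1
  11 | 10-1  (sole → essential)
  13 | --01,110-
Essential prime implicants: 000-, 10-1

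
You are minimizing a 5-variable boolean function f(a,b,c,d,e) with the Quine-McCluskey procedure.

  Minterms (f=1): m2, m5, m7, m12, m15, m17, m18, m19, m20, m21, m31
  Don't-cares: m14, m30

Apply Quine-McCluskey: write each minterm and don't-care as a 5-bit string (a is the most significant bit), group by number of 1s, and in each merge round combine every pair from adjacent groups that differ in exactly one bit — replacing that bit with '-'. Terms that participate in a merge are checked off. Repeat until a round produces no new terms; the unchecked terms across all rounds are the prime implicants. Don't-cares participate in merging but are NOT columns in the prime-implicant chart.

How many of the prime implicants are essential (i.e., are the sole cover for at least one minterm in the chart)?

4

Round 0: 00010✓ 00101✓ 00111✓ 01100✓ 01110✓ 01111✓ 10001✓ 10010✓ 10011✓ 10100✓ 10101✓ 11110✓ 11111✓
Round 1: -0010 -0101 -1110✓ -1111✓ 0-111 001-1 011-0 0111-✓ 10-01 100-1 1001- 1010- 1111-✓
Round 2: -111-
PIs = {-0010, -0101, -111-, 0-111, 001-1, 011-0, 10-01, 100-1, 1001-, 1010-}
Coverage chart:
  m2: -0010 ←essential
  m5: -0101,001-1
  m7: 0-111,001-1
  m12: 011-0 ←essential
  m15: -111-,0-111
  m17: 10-01,100-1
  m18: -0010,1001-
  m19: 100-1,1001-
  m20: 1010- ←essential
  m21: -0101,10-01,1010-
  m31: -111- ←essential
Essential: -0010, -111-, 011-0, 1010-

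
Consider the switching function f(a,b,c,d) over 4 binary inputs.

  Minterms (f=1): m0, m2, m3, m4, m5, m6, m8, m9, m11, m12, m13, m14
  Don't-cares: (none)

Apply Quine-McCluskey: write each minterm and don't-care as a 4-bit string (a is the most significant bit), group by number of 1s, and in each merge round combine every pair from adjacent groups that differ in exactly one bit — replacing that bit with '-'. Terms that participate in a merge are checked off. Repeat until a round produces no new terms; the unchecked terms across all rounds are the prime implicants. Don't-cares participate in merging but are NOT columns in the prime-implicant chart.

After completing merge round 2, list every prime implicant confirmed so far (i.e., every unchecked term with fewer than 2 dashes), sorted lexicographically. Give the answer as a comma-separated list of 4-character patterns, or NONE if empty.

-011, 001-, 10-1

Round 0: 0000✓ 0010✓ 0011✓ 0100✓ 0101✓ 0110✓ 1000✓ 1001✓ 1011✓ 1100✓ 1101✓ 1110✓
Round 1: -000✓ -011 -100✓ -101✓ -110✓ 0-00✓ 0-10✓ 00-0✓ 001- 01-0✓ 010-✓ 1-00✓ 1-01✓ 10-1 100-✓ 11-0✓ 110-✓
Round 2: --00 -1-0 -10- 0--0 1-0-
PIs = {--00, -011, -1-0, -10-, 0--0, 001-, 1-0-, 10-1}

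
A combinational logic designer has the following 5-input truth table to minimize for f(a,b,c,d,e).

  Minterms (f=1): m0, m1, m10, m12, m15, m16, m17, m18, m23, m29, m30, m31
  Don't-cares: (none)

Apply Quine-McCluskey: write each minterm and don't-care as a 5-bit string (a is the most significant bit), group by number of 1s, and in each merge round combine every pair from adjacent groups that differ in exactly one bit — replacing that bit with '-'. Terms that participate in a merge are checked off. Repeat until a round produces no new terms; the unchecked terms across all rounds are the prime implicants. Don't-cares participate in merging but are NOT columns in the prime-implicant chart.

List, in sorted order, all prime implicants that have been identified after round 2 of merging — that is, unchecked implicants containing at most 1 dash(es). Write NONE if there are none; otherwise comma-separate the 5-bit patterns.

size-2^0 implicants → 00000(✓)  00001(✓)  01010  01100  01111(✓)  10000(✓)  10001(✓)  10010(✓)  10111(✓)  11101(✓)  11110(✓)  11111(✓)
size-2^1 implicants → -0000(✓)  -0001(✓)  -1111  0000-(✓)  1-111  100-0  1000-(✓)  111-1  1111-
size-2^2 implicants → -000-
Unchecked terms (primes): -000-, -1111, 01010, 01100, 1-111, 100-0, 111-1, 1111-

-1111, 01010, 01100, 1-111, 100-0, 111-1, 1111-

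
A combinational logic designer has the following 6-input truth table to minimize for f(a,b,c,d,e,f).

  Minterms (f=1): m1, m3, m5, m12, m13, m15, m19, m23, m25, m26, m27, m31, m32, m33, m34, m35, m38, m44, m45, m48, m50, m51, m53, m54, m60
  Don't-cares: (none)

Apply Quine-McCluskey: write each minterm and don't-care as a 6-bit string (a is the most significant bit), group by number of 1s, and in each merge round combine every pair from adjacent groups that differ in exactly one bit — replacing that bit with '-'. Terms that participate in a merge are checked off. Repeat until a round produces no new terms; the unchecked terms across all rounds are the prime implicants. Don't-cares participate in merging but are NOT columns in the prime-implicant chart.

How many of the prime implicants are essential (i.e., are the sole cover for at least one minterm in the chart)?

8

size-2^0 implicants → 000001(✓)  000011(✓)  000101(✓)  001100(✓)  001101(✓)  001111(✓)  010011(✓)  010111(✓)  011001(✓)  011010(✓)  011011(✓)  011111(✓)  100000(✓)  100001(✓)  100010(✓)  100011(✓)  100110(✓)  101100(✓)  101101(✓)  110000(✓)  110010(✓)  110011(✓)  110101  110110(✓)  111100(✓)
size-2^1 implicants → -00001(✓)  -00011(✓)  -01100(✓)  -01101(✓)  -10011(✓)  0-0011(✓)  0-1111  00-101  000-01  0000-1(✓)  0011-1  00110-(✓)  01-011(✓)  01-111(✓)  010-11(✓)  011-11(✓)  0110-1  01101-  1-0000(✓)  1-0010(✓)  1-0011(✓)  1-0110(✓)  1-1100  100-10(✓)  1000-0(✓)  1000-1(✓)  10000-(✓)  10001-(✓)  10110-(✓)  110-10(✓)  1100-0(✓)  11001-(✓)
size-2^2 implicants → --0011  -000-1  -0110-  01--11  1-0-10  1-00-0  1-001-  1000--
Unchecked terms (primes): --0011, -000-1, -0110-, 0-1111, 00-101, 000-01, 0011-1, 01--11, 0110-1, 01101-, 1-0-10, 1-00-0, 1-001-, 1-1100, 1000--, 110101
Minterm coverage:
  m1 ⊆ -000-1,000-01
  m3 ⊆ --0011,-000-1
  m5 ⊆ 00-101,000-01
  m12 ⊆ -0110- [E]
  m13 ⊆ -0110-,00-101,0011-1
  m15 ⊆ 0-1111,0011-1
  m19 ⊆ --0011,01--11
  m23 ⊆ 01--11 [E]
  m25 ⊆ 0110-1 [E]
  m26 ⊆ 01101- [E]
  m27 ⊆ 01--11,0110-1,01101-
  m31 ⊆ 0-1111,01--11
  m32 ⊆ 1-00-0,1000--
  m33 ⊆ -000-1,1000--
  m34 ⊆ 1-0-10,1-00-0,1-001-,1000--
  m35 ⊆ --0011,-000-1,1-001-,1000--
  m38 ⊆ 1-0-10 [E]
  m44 ⊆ -0110-,1-1100
  m45 ⊆ -0110- [E]
  m48 ⊆ 1-00-0 [E]
  m50 ⊆ 1-0-10,1-00-0,1-001-
  m51 ⊆ --0011,1-001-
  m53 ⊆ 110101 [E]
  m54 ⊆ 1-0-10 [E]
  m60 ⊆ 1-1100 [E]
E = {-0110-, 01--11, 0110-1, 01101-, 1-0-10, 1-00-0, 1-1100, 110101}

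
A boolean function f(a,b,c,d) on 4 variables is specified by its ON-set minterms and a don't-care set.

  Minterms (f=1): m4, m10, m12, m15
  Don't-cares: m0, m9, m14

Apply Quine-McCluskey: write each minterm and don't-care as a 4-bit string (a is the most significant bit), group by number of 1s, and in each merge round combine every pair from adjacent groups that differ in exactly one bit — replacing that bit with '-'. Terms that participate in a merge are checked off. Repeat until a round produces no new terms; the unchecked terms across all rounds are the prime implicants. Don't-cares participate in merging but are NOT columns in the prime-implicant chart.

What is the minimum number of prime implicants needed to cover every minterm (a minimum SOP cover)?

[col 0] 0000*, 0100*, 1001, 1010*, 1100*, 1110*, 1111*
[col 1] -100, 0-00, 1-10, 11-0, 111-
Prime implicants: -100, 0-00, 1-10, 1001, 11-0, 111-
PI chart (minterm → PIs covering it):
  4 | -100,0-00
  10 | 1-10  (sole → essential)
  12 | -100,11-0
  15 | 111-  (sole → essential)
Essential prime implicants: 1-10, 111-
Petrick residual → -100
Minimum SOP uses 3 PIs: bc'd' + acd' + abc

3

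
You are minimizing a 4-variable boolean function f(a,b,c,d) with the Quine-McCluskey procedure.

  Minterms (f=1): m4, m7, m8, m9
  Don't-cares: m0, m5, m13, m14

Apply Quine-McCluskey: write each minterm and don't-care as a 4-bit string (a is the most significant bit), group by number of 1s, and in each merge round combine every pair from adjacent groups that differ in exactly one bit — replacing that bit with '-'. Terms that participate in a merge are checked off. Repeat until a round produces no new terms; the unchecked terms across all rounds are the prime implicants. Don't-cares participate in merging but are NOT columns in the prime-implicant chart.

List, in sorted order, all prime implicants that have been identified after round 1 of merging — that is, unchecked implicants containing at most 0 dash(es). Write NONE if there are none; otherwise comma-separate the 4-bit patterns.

[col 0] 0000*, 0100*, 0101*, 0111*, 1000*, 1001*, 1101*, 1110
[col 1] -000, -101, 0-00, 01-1, 010-, 1-01, 100-
Prime implicants: -000, -101, 0-00, 01-1, 010-, 1-01, 100-, 1110

1110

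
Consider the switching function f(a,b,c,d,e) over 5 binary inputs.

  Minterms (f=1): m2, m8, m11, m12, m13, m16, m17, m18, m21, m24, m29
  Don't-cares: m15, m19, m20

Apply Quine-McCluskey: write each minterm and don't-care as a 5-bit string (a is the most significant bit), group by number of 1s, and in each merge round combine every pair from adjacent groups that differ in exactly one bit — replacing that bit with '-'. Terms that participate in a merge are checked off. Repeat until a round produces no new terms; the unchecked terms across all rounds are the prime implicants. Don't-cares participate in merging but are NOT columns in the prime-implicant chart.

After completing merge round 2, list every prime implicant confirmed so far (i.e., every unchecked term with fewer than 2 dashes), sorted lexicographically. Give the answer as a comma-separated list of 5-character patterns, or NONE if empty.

-0010, -1000, -1101, 01-00, 01-11, 011-1, 0110-, 1-000, 1-101

Round 0: 00010✓ 01000✓ 01011✓ 01100✓ 01101✓ 01111✓ 10000✓ 10001✓ 10010✓ 10011✓ 10100✓ 10101✓ 11000✓ 11101✓
Round 1: -0010 -1000 -1101 01-00 01-11 011-1 0110- 1-000 1-101 10-00✓ 10-01✓ 100-0✓ 100-1✓ 1000-✓ 1001-✓ 1010-✓
Round 2: 10-0- 100--
PIs = {-0010, -1000, -1101, 01-00, 01-11, 011-1, 0110-, 1-000, 1-101, 10-0-, 100--}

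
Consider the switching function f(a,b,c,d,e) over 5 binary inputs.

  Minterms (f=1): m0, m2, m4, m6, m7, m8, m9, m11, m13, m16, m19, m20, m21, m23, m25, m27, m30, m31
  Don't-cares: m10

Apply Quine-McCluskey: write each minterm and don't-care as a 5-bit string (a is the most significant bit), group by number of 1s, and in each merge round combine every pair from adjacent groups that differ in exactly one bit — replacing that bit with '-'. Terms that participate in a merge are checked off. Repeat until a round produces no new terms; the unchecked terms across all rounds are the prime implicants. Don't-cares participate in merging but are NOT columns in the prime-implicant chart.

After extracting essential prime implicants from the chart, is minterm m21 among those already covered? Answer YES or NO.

NO

[col 0] 00000*, 00010*, 00100*, 00110*, 00111*, 01000*, 01001*, 01010*, 01011*, 01101*, 10000*, 10011*, 10100*, 10101*, 10111*, 11001*, 11011*, 11110*, 11111*
[col 1] -0000*, -0100*, -0111, -1001*, -1011*, 0-000*, 0-010*, 00-00*, 00-10*, 000-0*, 001-0*, 0011-, 01-01, 010-0*, 010-1*, 0100-*, 0101-*, 1-011*, 1-111*, 10-00*, 10-11*, 101-1, 1010-, 11-11*, 110-1*, 1111-
[col 2] -0-00, -10-1, 0-0-0, 00--0, 010--, 1--11
Prime implicants: -0-00, -0111, -10-1, 0-0-0, 00--0, 0011-, 01-01, 010--, 1--11, 101-1, 1010-, 1111-
PI chart (minterm → PIs covering it):
  0 | -0-00,0-0-0,00--0
  2 | 0-0-0,00--0
  4 | -0-00,00--0
  6 | 00--0,0011-
  7 | -0111,0011-
  8 | 0-0-0,010--
  9 | -10-1,01-01,010--
  11 | -10-1,010--
  13 | 01-01  (sole → essential)
  16 | -0-00  (sole → essential)
  19 | 1--11  (sole → essential)
  20 | -0-00,1010-
  21 | 101-1,1010-
  23 | -0111,1--11,101-1
  25 | -10-1  (sole → essential)
  27 | -10-1,1--11
  30 | 1111-  (sole → essential)
  31 | 1--11,1111-
Essential prime implicants: -0-00, -10-1, 01-01, 1--11, 1111-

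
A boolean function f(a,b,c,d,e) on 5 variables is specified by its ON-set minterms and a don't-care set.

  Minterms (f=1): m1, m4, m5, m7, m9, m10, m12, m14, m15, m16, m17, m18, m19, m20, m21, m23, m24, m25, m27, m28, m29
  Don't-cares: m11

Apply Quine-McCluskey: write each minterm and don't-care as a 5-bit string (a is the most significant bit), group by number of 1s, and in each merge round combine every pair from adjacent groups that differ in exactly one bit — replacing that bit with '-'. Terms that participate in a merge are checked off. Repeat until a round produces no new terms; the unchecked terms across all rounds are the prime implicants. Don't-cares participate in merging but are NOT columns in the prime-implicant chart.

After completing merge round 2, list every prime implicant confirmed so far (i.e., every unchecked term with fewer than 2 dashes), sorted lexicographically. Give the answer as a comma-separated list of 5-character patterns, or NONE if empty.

0-111, 011-0

size-2^0 implicants → 00001(✓)  00100(✓)  00101(✓)  00111(✓)  01001(✓)  01010(✓)  01011(✓)  01100(✓)  01110(✓)  01111(✓)  10000(✓)  10001(✓)  10010(✓)  10011(✓)  10100(✓)  10101(✓)  10111(✓)  11000(✓)  11001(✓)  11011(✓)  11100(✓)  11101(✓)
size-2^1 implicants → -0001(✓)  -0100(✓)  -0101(✓)  -0111(✓)  -1001(✓)  -1011(✓)  -1100(✓)  0-001(✓)  0-100(✓)  0-111  00-01(✓)  001-1(✓)  0010-(✓)  01-10(✓)  01-11(✓)  010-1(✓)  0101-(✓)  011-0  0111-(✓)  1-000(✓)  1-001(✓)  1-011(✓)  1-100(✓)  1-101(✓)  10-00(✓)  10-01(✓)  10-11(✓)  100-0(✓)  100-1(✓)  1000-(✓)  1001-(✓)  101-1(✓)  1010-(✓)  11-00(✓)  11-01(✓)  110-1(✓)  1100-(✓)  1110-(✓)
size-2^2 implicants → --001  --100  -0-01  -01-1  -010-  -10-1  01-1-  1--00(✓)  1--01(✓)  1-0-1  1-00-(✓)  1-10-(✓)  10--1  10-0-(✓)  100--  11-0-(✓)
size-2^3 implicants → 1--0-
Unchecked terms (primes): --001, --100, -0-01, -01-1, -010-, -10-1, 0-111, 01-1-, 011-0, 1--0-, 1-0-1, 10--1, 100--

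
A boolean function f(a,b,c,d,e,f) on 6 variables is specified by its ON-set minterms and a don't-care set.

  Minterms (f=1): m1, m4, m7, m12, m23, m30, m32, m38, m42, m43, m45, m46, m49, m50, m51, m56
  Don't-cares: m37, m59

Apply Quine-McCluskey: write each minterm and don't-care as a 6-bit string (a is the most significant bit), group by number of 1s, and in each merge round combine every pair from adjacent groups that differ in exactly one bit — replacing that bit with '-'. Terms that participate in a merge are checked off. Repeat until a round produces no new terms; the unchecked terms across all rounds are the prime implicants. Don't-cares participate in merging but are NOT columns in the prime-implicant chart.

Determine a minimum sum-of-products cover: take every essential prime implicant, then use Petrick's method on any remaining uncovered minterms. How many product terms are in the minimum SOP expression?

[col 0] 000001, 000100*, 000111*, 001100*, 010111*, 011110, 100000, 100101*, 100110*, 101010*, 101011*, 101101*, 101110*, 110001*, 110010*, 110011*, 111000, 111011*
[col 1] 0-0111, 00-100, 1-1011, 10-101, 10-110, 101-10, 10101-, 11-011, 1100-1, 11001-
Prime implicants: 0-0111, 00-100, 000001, 011110, 1-1011, 10-101, 10-110, 100000, 101-10, 10101-, 11-011, 1100-1, 11001-, 111000
PI chart (minterm → PIs covering it):
  1 | 000001  (sole → essential)
  4 | 00-100  (sole → essential)
  7 | 0-0111  (sole → essential)
  12 | 00-100  (sole → essential)
  23 | 0-0111  (sole → essential)
  30 | 011110  (sole → essential)
  32 | 100000  (sole → essential)
  38 | 10-110  (sole → essential)
  42 | 101-10,10101-
  43 | 1-1011,10101-
  45 | 10-101  (sole → essential)
  46 | 10-110,101-10
  49 | 1100-1  (sole → essential)
  50 | 11001-  (sole → essential)
  51 | 11-011,1100-1,11001-
  56 | 111000  (sole → essential)
Essential prime implicants: 0-0111, 00-100, 000001, 011110, 10-101, 10-110, 100000, 1100-1, 11001-, 111000
Petrick residual → 10101-
Minimum SOP uses 11 PIs: a'c'def + a'b'de'f' + a'b'c'd'e'f + a'bcdef' + ab'de'f + ab'def' + ab'c'd'e'f' + ab'cd'e + abc'd'f + abc'd'e + abcd'e'f'

11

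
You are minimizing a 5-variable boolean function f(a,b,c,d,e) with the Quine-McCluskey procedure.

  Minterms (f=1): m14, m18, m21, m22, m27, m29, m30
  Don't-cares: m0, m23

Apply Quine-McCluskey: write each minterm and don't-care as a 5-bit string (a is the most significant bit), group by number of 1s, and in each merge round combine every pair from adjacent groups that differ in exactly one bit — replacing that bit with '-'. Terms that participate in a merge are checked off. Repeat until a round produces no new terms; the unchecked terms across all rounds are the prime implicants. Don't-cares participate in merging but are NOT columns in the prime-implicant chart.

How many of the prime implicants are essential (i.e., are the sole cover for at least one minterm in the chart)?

[col 0] 00000, 01110*, 10010*, 10101*, 10110*, 10111*, 11011, 11101*, 11110*
[col 1] -1110, 1-101, 1-110, 10-10, 101-1, 1011-
Prime implicants: -1110, 00000, 1-101, 1-110, 10-10, 101-1, 1011-, 11011
PI chart (minterm → PIs covering it):
  14 | -1110  (sole → essential)
  18 | 10-10  (sole → essential)
  21 | 1-101,101-1
  22 | 1-110,10-10,1011-
  27 | 11011  (sole → essential)
  29 | 1-101  (sole → essential)
  30 | -1110,1-110
Essential prime implicants: -1110, 1-101, 10-10, 11011

4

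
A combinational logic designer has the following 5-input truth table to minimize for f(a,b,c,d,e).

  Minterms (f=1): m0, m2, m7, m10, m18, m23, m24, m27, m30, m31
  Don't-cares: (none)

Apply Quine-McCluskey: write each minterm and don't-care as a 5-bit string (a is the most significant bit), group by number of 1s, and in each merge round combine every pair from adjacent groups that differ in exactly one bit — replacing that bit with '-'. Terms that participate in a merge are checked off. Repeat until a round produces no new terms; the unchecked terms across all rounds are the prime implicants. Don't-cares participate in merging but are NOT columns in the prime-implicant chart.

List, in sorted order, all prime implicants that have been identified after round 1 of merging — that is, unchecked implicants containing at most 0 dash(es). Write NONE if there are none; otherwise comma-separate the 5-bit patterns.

11000

size-2^0 implicants → 00000(✓)  00010(✓)  00111(✓)  01010(✓)  10010(✓)  10111(✓)  11000  11011(✓)  11110(✓)  11111(✓)
size-2^1 implicants → -0010  -0111  0-010  000-0  1-111  11-11  1111-
Unchecked terms (primes): -0010, -0111, 0-010, 000-0, 1-111, 11-11, 11000, 1111-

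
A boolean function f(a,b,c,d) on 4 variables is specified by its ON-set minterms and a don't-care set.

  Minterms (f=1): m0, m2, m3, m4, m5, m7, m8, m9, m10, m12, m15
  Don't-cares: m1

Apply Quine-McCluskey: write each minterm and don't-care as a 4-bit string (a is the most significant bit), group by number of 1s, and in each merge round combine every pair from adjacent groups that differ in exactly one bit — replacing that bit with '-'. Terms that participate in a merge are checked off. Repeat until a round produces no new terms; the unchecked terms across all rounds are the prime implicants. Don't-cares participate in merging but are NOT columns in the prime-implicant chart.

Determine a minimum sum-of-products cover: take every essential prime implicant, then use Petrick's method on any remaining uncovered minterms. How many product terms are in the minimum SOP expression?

5

[col 0] 0000*, 0001*, 0010*, 0011*, 0100*, 0101*, 0111*, 1000*, 1001*, 1010*, 1100*, 1111*
[col 1] -000*, -001*, -010*, -100*, -111, 0-00*, 0-01*, 0-11*, 00-0*, 00-1*, 000-*, 001-*, 01-1*, 010-*, 1-00*, 10-0*, 100-*
[col 2] --00, -0-0, -00-, 0--1, 0-0-, 00--
Prime implicants: --00, -0-0, -00-, -111, 0--1, 0-0-, 00--
PI chart (minterm → PIs covering it):
  0 | --00,-0-0,-00-,0-0-,00--
  2 | -0-0,00--
  3 | 0--1,00--
  4 | --00,0-0-
  5 | 0--1,0-0-
  7 | -111,0--1
  8 | --00,-0-0,-00-
  9 | -00-  (sole → essential)
  10 | -0-0  (sole → essential)
  12 | --00  (sole → essential)
  15 | -111  (sole → essential)
Essential prime implicants: --00, -0-0, -00-, -111
Petrick residual → 0--1
Minimum SOP uses 5 PIs: c'd' + b'd' + b'c' + bcd + a'd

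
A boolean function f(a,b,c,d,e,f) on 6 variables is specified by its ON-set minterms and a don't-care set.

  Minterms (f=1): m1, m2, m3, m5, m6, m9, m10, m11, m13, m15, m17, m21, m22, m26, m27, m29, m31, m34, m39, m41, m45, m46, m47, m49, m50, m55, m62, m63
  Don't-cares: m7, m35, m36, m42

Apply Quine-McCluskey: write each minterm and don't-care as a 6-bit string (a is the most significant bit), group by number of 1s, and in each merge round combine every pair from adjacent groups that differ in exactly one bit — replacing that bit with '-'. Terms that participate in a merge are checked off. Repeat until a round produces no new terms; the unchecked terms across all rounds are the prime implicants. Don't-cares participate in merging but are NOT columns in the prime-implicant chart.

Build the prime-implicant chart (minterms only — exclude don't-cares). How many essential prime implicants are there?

7

size-2^0 implicants → 000001(✓)  000010(✓)  000011(✓)  000101(✓)  000110(✓)  000111(✓)  001001(✓)  001010(✓)  001011(✓)  001101(✓)  001111(✓)  010001(✓)  010101(✓)  010110(✓)  011010(✓)  011011(✓)  011101(✓)  011111(✓)  100010(✓)  100011(✓)  100100  100111(✓)  101001(✓)  101010(✓)  101101(✓)  101110(✓)  101111(✓)  110001(✓)  110010(✓)  110111(✓)  111110(✓)  111111(✓)
size-2^1 implicants → -00010(✓)  -00011(✓)  -00111(✓)  -01001(✓)  -01010(✓)  -01101(✓)  -01111(✓)  -10001  -11111(✓)  0-0001(✓)  0-0101(✓)  0-0110  0-1010(✓)  0-1011(✓)  0-1101(✓)  0-1111(✓)  00-001(✓)  00-010(✓)  00-011(✓)  00-101(✓)  00-111(✓)  000-01(✓)  000-10(✓)  000-11(✓)  0000-1(✓)  00001-(✓)  0001-1(✓)  00011-(✓)  001-01(✓)  001-11(✓)  0010-1(✓)  00101-(✓)  0011-1(✓)  01-101(✓)  010-01(✓)  011-11(✓)  01101-(✓)  0111-1(✓)  1-0010  1-0111(✓)  1-1110(✓)  1-1111(✓)  10-010(✓)  10-111(✓)  100-11(✓)  10001-(✓)  101-01(✓)  101-10  1011-1(✓)  10111-(✓)  11-111(✓)  11111-(✓)
size-2^2 implicants → --1111  -0-010  -0-111  -00-11  -0001-  -01-01  -011-1  0--101  0-0-01  0-1-11  0-101-  0-11-1  00--01(✓)  00--11(✓)  00-0-1(✓)  00-01-  00-1-1(✓)  000--1(✓)  000-1-  001--1(✓)  1--111  1-111-
size-2^3 implicants → 00---1
Unchecked terms (primes): --1111, -0-010, -0-111, -00-11, -0001-, -01-01, -011-1, -10001, 0--101, 0-0-01, 0-0110, 0-1-11, 0-101-, 0-11-1, 00---1, 00-01-, 000-1-, 1--111, 1-0010, 1-111-, 100100, 101-10
Minterm coverage:
  m1 ⊆ 0-0-01,00---1
  m2 ⊆ -0-010,-0001-,00-01-,000-1-
  m3 ⊆ -00-11,-0001-,00---1,00-01-,000-1-
  m5 ⊆ 0--101,0-0-01,00---1
  m6 ⊆ 0-0110,000-1-
  m9 ⊆ -01-01,00---1
  m10 ⊆ -0-010,0-101-,00-01-
  m11 ⊆ 0-1-11,0-101-,00---1,00-01-
  m13 ⊆ -01-01,-011-1,0--101,0-11-1,00---1
  m15 ⊆ --1111,-0-111,-011-1,0-1-11,0-11-1,00---1
  m17 ⊆ -10001,0-0-01
  m21 ⊆ 0--101,0-0-01
  m22 ⊆ 0-0110 [E]
  m26 ⊆ 0-101- [E]
  m27 ⊆ 0-1-11,0-101-
  m29 ⊆ 0--101,0-11-1
  m31 ⊆ --1111,0-1-11,0-11-1
  m34 ⊆ -0-010,-0001-,1-0010
  m39 ⊆ -0-111,-00-11,1--111
  m41 ⊆ -01-01 [E]
  m45 ⊆ -01-01,-011-1
  m46 ⊆ 1-111-,101-10
  m47 ⊆ --1111,-0-111,-011-1,1--111,1-111-
  m49 ⊆ -10001 [E]
  m50 ⊆ 1-0010 [E]
  m55 ⊆ 1--111 [E]
  m62 ⊆ 1-111- [E]
  m63 ⊆ --1111,1--111,1-111-
E = {-01-01, -10001, 0-0110, 0-101-, 1--111, 1-0010, 1-111-}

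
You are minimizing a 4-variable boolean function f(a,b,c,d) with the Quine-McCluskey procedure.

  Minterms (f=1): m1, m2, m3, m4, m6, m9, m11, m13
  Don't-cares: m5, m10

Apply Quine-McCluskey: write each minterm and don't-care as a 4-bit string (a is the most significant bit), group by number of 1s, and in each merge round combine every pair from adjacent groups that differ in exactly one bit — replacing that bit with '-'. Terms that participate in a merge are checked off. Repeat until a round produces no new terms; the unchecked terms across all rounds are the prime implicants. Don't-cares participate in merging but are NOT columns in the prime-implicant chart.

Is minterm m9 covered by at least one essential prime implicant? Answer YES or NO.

YES

Round 0: 0001✓ 0010✓ 0011✓ 0100✓ 0101✓ 0110✓ 1001✓ 1010✓ 1011✓ 1101✓
Round 1: -001✓ -010✓ -011✓ -101✓ 0-01✓ 0-10 00-1✓ 001-✓ 01-0 010- 1-01✓ 10-1✓ 101-✓
Round 2: --01 -0-1 -01-
PIs = {--01, -0-1, -01-, 0-10, 01-0, 010-}
Coverage chart:
  m1: --01,-0-1
  m2: -01-,0-10
  m3: -0-1,-01-
  m4: 01-0,010-
  m6: 0-10,01-0
  m9: --01,-0-1
  m11: -0-1,-01-
  m13: --01 ←essential
Essential: --01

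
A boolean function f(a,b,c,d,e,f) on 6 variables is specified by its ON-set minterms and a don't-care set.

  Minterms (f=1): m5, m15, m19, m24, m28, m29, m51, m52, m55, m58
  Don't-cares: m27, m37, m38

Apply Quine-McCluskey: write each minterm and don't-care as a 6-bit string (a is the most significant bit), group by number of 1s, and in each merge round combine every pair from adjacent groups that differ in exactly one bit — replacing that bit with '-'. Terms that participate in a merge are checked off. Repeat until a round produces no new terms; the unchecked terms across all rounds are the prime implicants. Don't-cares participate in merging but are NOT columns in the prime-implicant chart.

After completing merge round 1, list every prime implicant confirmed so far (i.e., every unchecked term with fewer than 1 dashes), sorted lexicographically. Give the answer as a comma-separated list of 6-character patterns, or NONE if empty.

[col 0] 000101*, 001111, 010011*, 011000*, 011011*, 011100*, 011101*, 100101*, 100110, 110011*, 110100, 110111*, 111010
[col 1] -00101, -10011, 01-011, 011-00, 01110-, 110-11
Prime implicants: -00101, -10011, 001111, 01-011, 011-00, 01110-, 100110, 110-11, 110100, 111010

001111, 100110, 110100, 111010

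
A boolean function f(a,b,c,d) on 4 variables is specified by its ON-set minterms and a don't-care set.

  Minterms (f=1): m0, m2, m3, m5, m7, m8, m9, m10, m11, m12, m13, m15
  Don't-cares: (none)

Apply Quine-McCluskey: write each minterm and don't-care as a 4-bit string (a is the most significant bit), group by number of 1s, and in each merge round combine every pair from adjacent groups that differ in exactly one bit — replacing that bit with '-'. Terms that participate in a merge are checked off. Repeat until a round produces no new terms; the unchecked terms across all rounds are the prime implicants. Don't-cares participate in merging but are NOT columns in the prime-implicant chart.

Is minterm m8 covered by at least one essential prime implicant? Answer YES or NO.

Round 0: 0000✓ 0010✓ 0011✓ 0101✓ 0111✓ 1000✓ 1001✓ 1010✓ 1011✓ 1100✓ 1101✓ 1111✓
Round 1: -000✓ -010✓ -011✓ -101✓ -111✓ 0-11✓ 00-0✓ 001-✓ 01-1✓ 1-00✓ 1-01✓ 1-11✓ 10-0✓ 10-1✓ 100-✓ 101-✓ 11-1✓ 110-✓
Round 2: --11 -0-0 -01- -1-1 1--1 1-0- 10--
PIs = {--11, -0-0, -01-, -1-1, 1--1, 1-0-, 10--}
Coverage chart:
  m0: -0-0 ←essential
  m2: -0-0,-01-
  m3: --11,-01-
  m5: -1-1 ←essential
  m7: --11,-1-1
  m8: -0-0,1-0-,10--
  m9: 1--1,1-0-,10--
  m10: -0-0,-01-,10--
  m11: --11,-01-,1--1,10--
  m12: 1-0- ←essential
  m13: -1-1,1--1,1-0-
  m15: --11,-1-1,1--1
Essential: -0-0, -1-1, 1-0-

YES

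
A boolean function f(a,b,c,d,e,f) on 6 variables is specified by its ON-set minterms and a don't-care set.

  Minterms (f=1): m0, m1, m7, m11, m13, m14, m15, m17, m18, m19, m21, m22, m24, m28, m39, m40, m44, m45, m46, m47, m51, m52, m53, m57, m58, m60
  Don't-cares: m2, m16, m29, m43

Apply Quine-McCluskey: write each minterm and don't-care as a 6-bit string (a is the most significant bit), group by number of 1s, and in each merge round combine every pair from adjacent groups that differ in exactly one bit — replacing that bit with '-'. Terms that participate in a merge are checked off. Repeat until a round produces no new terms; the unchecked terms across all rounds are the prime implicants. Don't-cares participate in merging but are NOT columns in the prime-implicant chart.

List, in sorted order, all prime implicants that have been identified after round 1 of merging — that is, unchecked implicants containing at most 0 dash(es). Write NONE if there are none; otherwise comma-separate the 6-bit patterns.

[col 0] 000000*, 000001*, 000010*, 000111*, 001011*, 001101*, 001110*, 001111*, 010000*, 010001*, 010010*, 010011*, 010101*, 010110*, 011000*, 011100*, 011101*, 100111*, 101000*, 101011*, 101100*, 101101*, 101110*, 101111*, 110011*, 110100*, 110101*, 111001, 111010, 111100*
[col 1] -00111*, -01011*, -01101*, -01110*, -01111*, -10011, -10101, -11100, 0-0000*, 0-0001*, 0-0010*, 0-1101, 00-111*, 0000-0*, 00000-*, 001-11*, 0011-1*, 00111-*, 01-000, 01-101, 010-01, 010-10, 0100-0*, 0100-1*, 01000-*, 01001-*, 011-00, 01110-, 1-1100, 10-111*, 101-00, 101-11*, 1011-0*, 1011-1*, 10110-*, 10111-*, 11-100, 11010-
[col 2] -0-111, -01-11, -011-1, -0111-, 0-00-0, 0-000-, 0100--, 1011--
Prime implicants: -0-111, -01-11, -011-1, -0111-, -10011, -10101, -11100, 0-00-0, 0-000-, 0-1101, 01-000, 01-101, 010-01, 010-10, 0100--, 011-00, 01110-, 1-1100, 101-00, 1011--, 11-100, 11010-, 111001, 111010

111001, 111010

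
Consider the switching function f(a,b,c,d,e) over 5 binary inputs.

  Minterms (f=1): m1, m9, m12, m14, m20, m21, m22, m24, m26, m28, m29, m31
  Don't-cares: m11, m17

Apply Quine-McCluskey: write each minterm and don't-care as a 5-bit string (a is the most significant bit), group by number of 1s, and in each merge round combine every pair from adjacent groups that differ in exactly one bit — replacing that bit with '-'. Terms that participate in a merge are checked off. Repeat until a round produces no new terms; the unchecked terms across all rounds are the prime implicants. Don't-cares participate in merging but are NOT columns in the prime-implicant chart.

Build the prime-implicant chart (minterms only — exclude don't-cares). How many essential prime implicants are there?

4

Round 0: 00001✓ 01001✓ 01011✓ 01100✓ 01110✓ 10001✓ 10100✓ 10101✓ 10110✓ 11000✓ 11010✓ 11100✓ 11101✓ 11111✓
Round 1: -0001 -1100 0-001 010-1 011-0 1-100✓ 1-101✓ 10-01 101-0 1010-✓ 11-00 110-0 111-1 1110-✓
Round 2: 1-10-
PIs = {-0001, -1100, 0-001, 010-1, 011-0, 1-10-, 10-01, 101-0, 11-00, 110-0, 111-1}
Coverage chart:
  m1: -0001,0-001
  m9: 0-001,010-1
  m12: -1100,011-0
  m14: 011-0 ←essential
  m20: 1-10-,101-0
  m21: 1-10-,10-01
  m22: 101-0 ←essential
  m24: 11-00,110-0
  m26: 110-0 ←essential
  m28: -1100,1-10-,11-00
  m29: 1-10-,111-1
  m31: 111-1 ←essential
Essential: 011-0, 101-0, 110-0, 111-1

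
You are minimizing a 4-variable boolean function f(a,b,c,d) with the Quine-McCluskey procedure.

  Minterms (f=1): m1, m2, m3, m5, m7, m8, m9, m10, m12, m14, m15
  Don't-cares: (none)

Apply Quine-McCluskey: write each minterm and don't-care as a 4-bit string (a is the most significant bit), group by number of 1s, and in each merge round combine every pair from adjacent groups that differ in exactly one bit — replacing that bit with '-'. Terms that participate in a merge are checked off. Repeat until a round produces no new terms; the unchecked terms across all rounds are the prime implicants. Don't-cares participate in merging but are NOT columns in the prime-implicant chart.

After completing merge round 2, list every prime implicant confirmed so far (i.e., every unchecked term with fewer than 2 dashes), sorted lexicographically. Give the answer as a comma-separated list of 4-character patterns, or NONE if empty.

-001, -010, -111, 001-, 100-, 111-

Round 0: 0001✓ 0010✓ 0011✓ 0101✓ 0111✓ 1000✓ 1001✓ 1010✓ 1100✓ 1110✓ 1111✓
Round 1: -001 -010 -111 0-01✓ 0-11✓ 00-1✓ 001- 01-1✓ 1-00✓ 1-10✓ 10-0✓ 100- 11-0✓ 111-
Round 2: 0--1 1--0
PIs = {-001, -010, -111, 0--1, 001-, 1--0, 100-, 111-}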